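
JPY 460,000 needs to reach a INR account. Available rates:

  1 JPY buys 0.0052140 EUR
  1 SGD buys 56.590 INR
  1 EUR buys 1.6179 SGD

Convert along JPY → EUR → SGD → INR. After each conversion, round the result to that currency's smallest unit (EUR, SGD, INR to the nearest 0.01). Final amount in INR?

JPY 460,000 × 0.0052140 = EUR 2,398.44
EUR 2,398.44 × 1.6179 = SGD 3,880.44
SGD 3,880.44 × 56.590 = INR 219,594.10

INR 219,594.10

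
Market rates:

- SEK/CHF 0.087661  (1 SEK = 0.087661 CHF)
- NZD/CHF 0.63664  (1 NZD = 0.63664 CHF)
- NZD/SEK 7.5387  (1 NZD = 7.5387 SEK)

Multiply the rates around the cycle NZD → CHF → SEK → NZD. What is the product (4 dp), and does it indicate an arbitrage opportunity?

Around NZD → CHF → SEK → NZD: 1 × 0.63664 ÷ 0.087661 ÷ 7.5387 = 0.963365
Product < 1; profitable direction is NZD → SEK → CHF → NZD.

0.9634 (arbitrage exists)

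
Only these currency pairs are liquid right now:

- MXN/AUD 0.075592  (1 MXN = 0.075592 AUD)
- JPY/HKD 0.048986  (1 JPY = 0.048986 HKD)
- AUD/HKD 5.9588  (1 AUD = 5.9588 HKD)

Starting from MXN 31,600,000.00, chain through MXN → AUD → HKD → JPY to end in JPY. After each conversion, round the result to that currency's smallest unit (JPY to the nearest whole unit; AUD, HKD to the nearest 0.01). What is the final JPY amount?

JPY 290,569,315

MXN 31,600,000.00 × 0.075592 = AUD 2,388,707.20
AUD 2,388,707.20 × 5.9588 = HKD 14,233,828.46
HKD 14,233,828.46 ÷ 0.048986 = JPY 290,569,315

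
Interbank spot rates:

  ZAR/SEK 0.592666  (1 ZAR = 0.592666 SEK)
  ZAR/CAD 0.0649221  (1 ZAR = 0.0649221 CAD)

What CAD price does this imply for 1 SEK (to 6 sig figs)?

1 SEK ÷ 0.592666 = 1.68729 ZAR
1.68729 ZAR × 0.0649221 = 0.109542 CAD

SEK/CAD = 0.109542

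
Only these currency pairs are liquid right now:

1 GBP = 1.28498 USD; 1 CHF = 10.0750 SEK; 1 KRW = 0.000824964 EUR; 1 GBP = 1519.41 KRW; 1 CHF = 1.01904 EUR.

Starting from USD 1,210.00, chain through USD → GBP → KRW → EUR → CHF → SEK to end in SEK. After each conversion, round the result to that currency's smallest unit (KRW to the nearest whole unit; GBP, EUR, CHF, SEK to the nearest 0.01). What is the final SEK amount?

USD 1,210.00 ÷ 1.28498 = GBP 941.65
GBP 941.65 × 1519.41 = KRW 1,430,752
KRW 1,430,752 × 0.000824964 = EUR 1,180.32
EUR 1,180.32 ÷ 1.01904 = CHF 1,158.27
CHF 1,158.27 × 10.0750 = SEK 11,669.57

SEK 11,669.57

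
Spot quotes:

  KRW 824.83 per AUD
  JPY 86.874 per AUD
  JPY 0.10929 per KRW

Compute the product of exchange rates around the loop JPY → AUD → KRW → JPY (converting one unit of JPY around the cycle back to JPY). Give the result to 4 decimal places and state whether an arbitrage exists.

1.0377 (arbitrage exists)

Around JPY → AUD → KRW → JPY: 1 ÷ 86.874 × 824.83 × 0.10929 = 1.037660
Product > 1; profitable direction is JPY → AUD → KRW → JPY.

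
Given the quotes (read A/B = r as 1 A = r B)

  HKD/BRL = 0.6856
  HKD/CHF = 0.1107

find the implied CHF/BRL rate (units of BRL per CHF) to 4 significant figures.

1 CHF ÷ 0.1107 = 9.03342 HKD
9.03342 HKD × 0.6856 = 6.19332 BRL

CHF/BRL = 6.193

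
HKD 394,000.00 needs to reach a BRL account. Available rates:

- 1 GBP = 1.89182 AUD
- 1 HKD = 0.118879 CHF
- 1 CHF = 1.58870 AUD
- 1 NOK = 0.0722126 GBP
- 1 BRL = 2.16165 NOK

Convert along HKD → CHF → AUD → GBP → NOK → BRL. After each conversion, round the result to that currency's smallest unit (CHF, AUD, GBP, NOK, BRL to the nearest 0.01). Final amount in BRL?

HKD 394,000.00 × 0.118879 = CHF 46,838.33
CHF 46,838.33 × 1.58870 = AUD 74,412.05
AUD 74,412.05 ÷ 1.89182 = GBP 39,333.58
GBP 39,333.58 ÷ 0.0722126 = NOK 544,691.37
NOK 544,691.37 ÷ 2.16165 = BRL 251,979.45

BRL 251,979.45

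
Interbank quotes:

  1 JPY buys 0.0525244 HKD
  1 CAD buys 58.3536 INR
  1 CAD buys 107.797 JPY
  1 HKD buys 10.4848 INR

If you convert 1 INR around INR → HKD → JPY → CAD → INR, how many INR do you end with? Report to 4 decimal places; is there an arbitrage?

Around INR → HKD → JPY → CAD → INR: 1 ÷ 10.4848 ÷ 0.0525244 ÷ 107.797 × 58.3536 = 0.982969
Product < 1; profitable direction is INR → CAD → JPY → HKD → INR.

0.9830 (arbitrage exists)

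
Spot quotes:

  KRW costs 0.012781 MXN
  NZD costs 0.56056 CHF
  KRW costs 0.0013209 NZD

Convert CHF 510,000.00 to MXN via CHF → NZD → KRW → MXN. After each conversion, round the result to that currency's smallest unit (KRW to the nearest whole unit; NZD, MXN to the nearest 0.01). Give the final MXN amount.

CHF 510,000.00 ÷ 0.56056 = NZD 909,804.48
NZD 909,804.48 ÷ 0.0013209 = KRW 688,776,198
KRW 688,776,198 × 0.012781 = MXN 8,803,248.59

MXN 8,803,248.59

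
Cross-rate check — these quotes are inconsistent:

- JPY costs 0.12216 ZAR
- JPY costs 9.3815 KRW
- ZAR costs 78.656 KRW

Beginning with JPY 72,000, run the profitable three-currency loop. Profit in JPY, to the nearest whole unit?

Profitable loop is JPY → ZAR → KRW → JPY:
JPY 72,000 × 0.12216 = ZAR 8,795.52
ZAR 8,795.52 × 78.656 = KRW 691,820
KRW 691,820 ÷ 9.3815 = JPY 73,743
Profit = JPY 73,743 − JPY 72,000

Profit: JPY 1,743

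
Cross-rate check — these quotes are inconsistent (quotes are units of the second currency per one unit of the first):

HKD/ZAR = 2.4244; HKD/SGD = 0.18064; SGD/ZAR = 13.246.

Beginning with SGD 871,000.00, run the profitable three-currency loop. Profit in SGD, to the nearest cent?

Profit: SGD 11,518.37

Profitable loop is SGD → HKD → ZAR → SGD:
SGD 871,000.00 ÷ 0.18064 = HKD 4,821,744.91
HKD 4,821,744.91 × 2.4244 = ZAR 11,689,838.35
ZAR 11,689,838.35 ÷ 13.246 = SGD 882,518.37
Profit = SGD 882,518.37 − SGD 871,000.00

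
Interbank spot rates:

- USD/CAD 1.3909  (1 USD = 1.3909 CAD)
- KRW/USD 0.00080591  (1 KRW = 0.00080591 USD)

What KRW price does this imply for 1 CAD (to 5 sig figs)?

CAD/KRW = 892.11

1 CAD ÷ 1.3909 = 0.718959 USD
0.718959 USD ÷ 0.00080591 = 892.108 KRW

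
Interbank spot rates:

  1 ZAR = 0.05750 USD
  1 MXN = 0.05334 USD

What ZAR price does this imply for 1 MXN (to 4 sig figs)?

MXN/ZAR = 0.9277

1 MXN × 0.05334 = 0.05334 USD
0.05334 USD ÷ 0.05750 = 0.927652 ZAR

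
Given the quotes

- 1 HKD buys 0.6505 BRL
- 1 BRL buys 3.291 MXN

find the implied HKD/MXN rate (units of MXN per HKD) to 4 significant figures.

1 HKD × 0.6505 = 0.6505 BRL
0.6505 BRL × 3.291 = 2.1408 MXN

HKD/MXN = 2.141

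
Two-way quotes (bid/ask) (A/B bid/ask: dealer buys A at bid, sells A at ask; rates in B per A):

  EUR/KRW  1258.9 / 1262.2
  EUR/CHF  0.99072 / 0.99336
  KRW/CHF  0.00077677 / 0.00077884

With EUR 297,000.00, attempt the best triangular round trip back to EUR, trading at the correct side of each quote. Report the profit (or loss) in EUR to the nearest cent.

Best loop EUR → CHF → KRW → EUR:
EUR 297,000.00 × 0.99072 (sell EUR at bid) = CHF 294,243.84
CHF 294,243.84 ÷ 0.00077884 (buy KRW at ask) = KRW 377,797,545
KRW 377,797,545 ÷ 1262.2 (buy EUR at ask) = EUR 299,316.71

Net profit: EUR 2,316.71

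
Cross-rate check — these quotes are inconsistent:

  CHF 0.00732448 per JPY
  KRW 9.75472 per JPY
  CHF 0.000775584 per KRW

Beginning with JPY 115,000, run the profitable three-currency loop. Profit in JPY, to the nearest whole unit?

Profit: JPY 3,786

Profitable loop is JPY → KRW → CHF → JPY:
JPY 115,000 × 9.75472 = KRW 1,121,793
KRW 1,121,793 × 0.000775584 = CHF 870.04
CHF 870.04 ÷ 0.00732448 = JPY 118,786
Profit = JPY 118,786 − JPY 115,000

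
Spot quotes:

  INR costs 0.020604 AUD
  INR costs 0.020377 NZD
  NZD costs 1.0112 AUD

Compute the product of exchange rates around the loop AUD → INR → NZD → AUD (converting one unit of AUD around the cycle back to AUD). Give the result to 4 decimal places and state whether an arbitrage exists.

Around AUD → INR → NZD → AUD: 1 ÷ 0.020604 × 0.020377 × 1.0112 = 1.000059
Product ≈ 1 (deviation 0.006%, within rounding noise).

1.0001 (no arbitrage)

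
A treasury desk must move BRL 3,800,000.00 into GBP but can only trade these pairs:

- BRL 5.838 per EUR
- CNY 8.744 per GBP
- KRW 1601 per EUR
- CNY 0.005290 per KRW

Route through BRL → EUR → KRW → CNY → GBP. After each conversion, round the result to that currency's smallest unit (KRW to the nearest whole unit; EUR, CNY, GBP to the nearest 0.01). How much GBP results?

GBP 630,458.30

BRL 3,800,000.00 ÷ 5.838 = EUR 650,907.85
EUR 650,907.85 × 1601 = KRW 1,042,103,468
KRW 1,042,103,468 × 0.005290 = CNY 5,512,727.35
CNY 5,512,727.35 ÷ 8.744 = GBP 630,458.30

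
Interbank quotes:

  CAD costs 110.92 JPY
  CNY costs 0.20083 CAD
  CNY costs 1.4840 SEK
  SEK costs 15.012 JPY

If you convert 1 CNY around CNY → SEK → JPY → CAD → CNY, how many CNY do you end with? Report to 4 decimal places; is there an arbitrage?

1.0001 (no arbitrage)

Around CNY → SEK → JPY → CAD → CNY: 1 × 1.4840 × 15.012 ÷ 110.92 ÷ 0.20083 = 1.000078
Product ≈ 1 (deviation 0.008%, within rounding noise).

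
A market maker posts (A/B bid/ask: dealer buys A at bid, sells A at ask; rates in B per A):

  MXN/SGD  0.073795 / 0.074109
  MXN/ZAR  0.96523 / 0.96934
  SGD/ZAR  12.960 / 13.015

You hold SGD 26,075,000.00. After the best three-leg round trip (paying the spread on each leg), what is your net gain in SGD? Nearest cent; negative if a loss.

Net profit: SGD 18,960.65

Best loop SGD → MXN → ZAR → SGD:
SGD 26,075,000.00 ÷ 0.074109 (buy MXN at ask) = MXN 351,846,604.33
MXN 351,846,604.33 × 0.96523 (sell MXN at bid) = ZAR 339,612,897.89
ZAR 339,612,897.89 ÷ 13.015 (buy SGD at ask) = SGD 26,093,960.65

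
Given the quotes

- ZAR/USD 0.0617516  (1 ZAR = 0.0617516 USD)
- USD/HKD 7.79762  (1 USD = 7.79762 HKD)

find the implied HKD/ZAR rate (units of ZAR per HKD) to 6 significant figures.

HKD/ZAR = 2.07678

1 HKD ÷ 7.79762 = 0.128244 USD
0.128244 USD ÷ 0.0617516 = 2.07678 ZAR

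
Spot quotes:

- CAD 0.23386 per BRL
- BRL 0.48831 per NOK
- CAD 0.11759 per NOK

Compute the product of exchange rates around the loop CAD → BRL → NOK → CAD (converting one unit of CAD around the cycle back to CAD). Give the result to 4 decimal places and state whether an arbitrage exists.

1.0297 (arbitrage exists)

Around CAD → BRL → NOK → CAD: 1 ÷ 0.23386 ÷ 0.48831 × 0.11759 = 1.029719
Product > 1; profitable direction is CAD → BRL → NOK → CAD.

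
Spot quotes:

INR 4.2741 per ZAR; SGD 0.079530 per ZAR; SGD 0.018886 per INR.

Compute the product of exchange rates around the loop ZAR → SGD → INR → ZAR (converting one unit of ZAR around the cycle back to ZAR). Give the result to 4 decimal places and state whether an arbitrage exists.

Around ZAR → SGD → INR → ZAR: 1 × 0.079530 ÷ 0.018886 ÷ 4.2741 = 0.985250
Product < 1; profitable direction is ZAR → INR → SGD → ZAR.

0.9852 (arbitrage exists)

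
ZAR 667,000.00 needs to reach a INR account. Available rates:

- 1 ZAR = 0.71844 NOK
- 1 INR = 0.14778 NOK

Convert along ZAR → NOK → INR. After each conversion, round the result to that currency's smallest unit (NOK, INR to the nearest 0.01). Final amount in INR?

ZAR 667,000.00 × 0.71844 = NOK 479,199.48
NOK 479,199.48 ÷ 0.14778 = INR 3,242,654.49

INR 3,242,654.49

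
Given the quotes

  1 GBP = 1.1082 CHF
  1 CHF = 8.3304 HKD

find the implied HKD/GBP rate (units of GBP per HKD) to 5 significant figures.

1 HKD ÷ 8.3304 = 0.120042 CHF
0.120042 CHF ÷ 1.1082 = 0.108322 GBP

HKD/GBP = 0.10832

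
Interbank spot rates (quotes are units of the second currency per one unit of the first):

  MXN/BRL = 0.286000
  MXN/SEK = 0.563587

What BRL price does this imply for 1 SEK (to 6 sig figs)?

1 SEK ÷ 0.563587 = 1.77435 MXN
1.77435 MXN × 0.286000 = 0.507464 BRL

SEK/BRL = 0.507464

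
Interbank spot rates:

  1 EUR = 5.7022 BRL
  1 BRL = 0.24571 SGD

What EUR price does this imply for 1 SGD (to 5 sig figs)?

SGD/EUR = 0.71373

1 SGD ÷ 0.24571 = 4.06984 BRL
4.06984 BRL ÷ 5.7022 = 0.713731 EUR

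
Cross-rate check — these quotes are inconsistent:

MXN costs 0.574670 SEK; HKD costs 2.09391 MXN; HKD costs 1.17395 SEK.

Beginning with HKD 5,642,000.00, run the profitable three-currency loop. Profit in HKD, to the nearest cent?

Profitable loop is HKD → MXN → SEK → HKD:
HKD 5,642,000.00 × 2.09391 = MXN 11,813,840.22
MXN 11,813,840.22 × 0.574670 = SEK 6,789,059.56
SEK 6,789,059.56 ÷ 1.17395 = HKD 5,783,090.90
Profit = HKD 5,783,090.90 − HKD 5,642,000.00

Profit: HKD 141,090.90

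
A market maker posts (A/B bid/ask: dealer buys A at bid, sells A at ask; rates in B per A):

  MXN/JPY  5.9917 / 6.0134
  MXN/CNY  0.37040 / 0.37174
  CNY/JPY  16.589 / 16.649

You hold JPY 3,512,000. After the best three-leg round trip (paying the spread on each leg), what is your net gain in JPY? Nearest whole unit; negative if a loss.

Net profit: JPY 76,605

Best loop JPY → MXN → CNY → JPY:
JPY 3,512,000 ÷ 6.0134 (buy MXN at ask) = MXN 584,029.00
MXN 584,029.00 × 0.37040 (sell MXN at bid) = CNY 216,324.34
CNY 216,324.34 × 16.589 (sell CNY at bid) = JPY 3,588,605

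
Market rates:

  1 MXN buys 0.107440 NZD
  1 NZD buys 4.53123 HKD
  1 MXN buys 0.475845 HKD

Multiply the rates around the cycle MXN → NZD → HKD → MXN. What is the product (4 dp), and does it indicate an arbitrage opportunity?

Around MXN → NZD → HKD → MXN: 1 × 0.107440 × 4.53123 ÷ 0.475845 = 1.023096
Product > 1; profitable direction is MXN → NZD → HKD → MXN.

1.0231 (arbitrage exists)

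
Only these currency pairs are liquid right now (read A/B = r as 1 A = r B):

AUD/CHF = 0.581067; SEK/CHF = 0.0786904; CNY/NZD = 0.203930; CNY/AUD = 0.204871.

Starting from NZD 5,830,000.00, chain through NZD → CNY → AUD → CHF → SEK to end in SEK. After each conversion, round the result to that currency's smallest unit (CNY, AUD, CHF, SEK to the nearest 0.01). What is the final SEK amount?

NZD 5,830,000.00 ÷ 0.203930 = CNY 28,588,241.06
CNY 28,588,241.06 × 0.204871 = AUD 5,856,901.53
AUD 5,856,901.53 × 0.581067 = CHF 3,403,252.20
CHF 3,403,252.20 ÷ 0.0786904 = SEK 43,248,632.62

SEK 43,248,632.62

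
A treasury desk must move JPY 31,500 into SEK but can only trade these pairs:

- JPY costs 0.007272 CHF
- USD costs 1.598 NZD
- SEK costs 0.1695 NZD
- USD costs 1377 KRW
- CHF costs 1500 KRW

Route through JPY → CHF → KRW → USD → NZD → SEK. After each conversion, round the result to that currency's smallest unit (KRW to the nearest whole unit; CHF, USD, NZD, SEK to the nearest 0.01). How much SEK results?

JPY 31,500 × 0.007272 = CHF 229.07
CHF 229.07 × 1500 = KRW 343,605
KRW 343,605 ÷ 1377 = USD 249.53
USD 249.53 × 1.598 = NZD 398.75
NZD 398.75 ÷ 0.1695 = SEK 2,352.51

SEK 2,352.51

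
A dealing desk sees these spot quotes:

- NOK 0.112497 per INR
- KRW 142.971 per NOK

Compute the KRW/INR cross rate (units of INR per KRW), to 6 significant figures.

1 KRW ÷ 142.971 = 0.00699443 NOK
0.00699443 NOK ÷ 0.112497 = 0.0621743 INR

KRW/INR = 0.0621743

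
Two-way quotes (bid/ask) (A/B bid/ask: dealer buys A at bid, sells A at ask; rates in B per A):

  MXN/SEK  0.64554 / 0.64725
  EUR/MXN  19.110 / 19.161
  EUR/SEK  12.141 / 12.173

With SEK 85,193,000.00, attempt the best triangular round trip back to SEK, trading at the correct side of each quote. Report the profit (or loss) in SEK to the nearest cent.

Net profit: SEK 1,142,644.38

Best loop SEK → EUR → MXN → SEK:
SEK 85,193,000.00 ÷ 12.173 (buy EUR at ask) = EUR 6,998,521.32
EUR 6,998,521.32 × 19.110 (sell EUR at bid) = MXN 133,741,742.38
MXN 133,741,742.38 × 0.64554 (sell MXN at bid) = SEK 86,335,644.38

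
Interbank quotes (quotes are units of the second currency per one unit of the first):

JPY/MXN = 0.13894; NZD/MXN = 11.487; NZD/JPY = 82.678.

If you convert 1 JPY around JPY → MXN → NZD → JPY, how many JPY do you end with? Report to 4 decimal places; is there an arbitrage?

Around JPY → MXN → NZD → JPY: 1 × 0.13894 ÷ 11.487 × 82.678 = 1.000024
Product ≈ 1 (deviation 0.002%, within rounding noise).

1.0000 (no arbitrage)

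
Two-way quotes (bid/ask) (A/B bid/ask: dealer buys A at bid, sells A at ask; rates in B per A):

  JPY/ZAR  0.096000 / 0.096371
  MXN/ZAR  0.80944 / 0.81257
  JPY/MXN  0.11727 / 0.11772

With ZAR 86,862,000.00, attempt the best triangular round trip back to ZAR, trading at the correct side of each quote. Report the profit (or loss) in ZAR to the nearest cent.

Best loop ZAR → MXN → JPY → ZAR:
ZAR 86,862,000.00 ÷ 0.81257 (buy MXN at ask) = MXN 106,897,867.26
MXN 106,897,867.26 ÷ 0.11772 (buy JPY at ask) = JPY 908,068,869
JPY 908,068,869 × 0.096000 (sell JPY at bid) = ZAR 87,174,611.43

Net profit: ZAR 312,611.43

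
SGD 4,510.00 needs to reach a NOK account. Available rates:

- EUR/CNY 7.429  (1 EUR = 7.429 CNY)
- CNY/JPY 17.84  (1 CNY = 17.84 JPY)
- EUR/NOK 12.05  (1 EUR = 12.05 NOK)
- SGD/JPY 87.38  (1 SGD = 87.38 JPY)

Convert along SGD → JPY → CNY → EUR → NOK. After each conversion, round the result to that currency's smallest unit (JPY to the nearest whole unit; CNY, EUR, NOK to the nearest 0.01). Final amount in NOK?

NOK 35,830.31

SGD 4,510.00 × 87.38 = JPY 394,084
JPY 394,084 ÷ 17.84 = CNY 22,089.91
CNY 22,089.91 ÷ 7.429 = EUR 2,973.47
EUR 2,973.47 × 12.05 = NOK 35,830.31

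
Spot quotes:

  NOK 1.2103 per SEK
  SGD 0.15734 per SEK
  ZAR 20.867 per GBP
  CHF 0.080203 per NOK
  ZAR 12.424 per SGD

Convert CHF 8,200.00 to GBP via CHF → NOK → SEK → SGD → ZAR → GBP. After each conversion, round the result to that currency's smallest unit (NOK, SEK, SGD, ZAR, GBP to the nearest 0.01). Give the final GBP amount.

CHF 8,200.00 ÷ 0.080203 = NOK 102,240.56
NOK 102,240.56 ÷ 1.2103 = SEK 84,475.39
SEK 84,475.39 × 0.15734 = SGD 13,291.36
SGD 13,291.36 × 12.424 = ZAR 165,131.86
ZAR 165,131.86 ÷ 20.867 = GBP 7,913.54

GBP 7,913.54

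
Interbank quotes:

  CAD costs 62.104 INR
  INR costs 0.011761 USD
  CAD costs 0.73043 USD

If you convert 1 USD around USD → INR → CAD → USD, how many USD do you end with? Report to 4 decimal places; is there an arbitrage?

1.0000 (no arbitrage)

Around USD → INR → CAD → USD: 1 ÷ 0.011761 ÷ 62.104 × 0.73043 = 1.000034
Product ≈ 1 (deviation 0.003%, within rounding noise).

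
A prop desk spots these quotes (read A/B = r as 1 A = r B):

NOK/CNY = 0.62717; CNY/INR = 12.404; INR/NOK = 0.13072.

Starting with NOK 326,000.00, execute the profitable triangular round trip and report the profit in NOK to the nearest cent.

Profitable loop is NOK → CNY → INR → NOK:
NOK 326,000.00 × 0.62717 = CNY 204,457.42
CNY 204,457.42 × 12.404 = INR 2,536,089.84
INR 2,536,089.84 × 0.13072 = NOK 331,517.66
Profit = NOK 331,517.66 − NOK 326,000.00

Profit: NOK 5,517.66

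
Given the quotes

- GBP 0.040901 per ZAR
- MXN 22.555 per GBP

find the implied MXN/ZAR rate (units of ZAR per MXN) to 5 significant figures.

MXN/ZAR = 1.0840

1 MXN ÷ 22.555 = 0.0443361 GBP
0.0443361 GBP ÷ 0.040901 = 1.08398 ZAR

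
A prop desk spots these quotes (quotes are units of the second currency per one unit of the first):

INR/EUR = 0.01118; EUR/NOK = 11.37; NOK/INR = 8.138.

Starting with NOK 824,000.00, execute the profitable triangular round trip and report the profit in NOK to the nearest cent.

Profit: NOK 28,407.31

Profitable loop is NOK → INR → EUR → NOK:
NOK 824,000.00 × 8.138 = INR 6,705,712.00
INR 6,705,712.00 × 0.01118 = EUR 74,969.86
EUR 74,969.86 × 11.37 = NOK 852,407.31
Profit = NOK 852,407.31 − NOK 824,000.00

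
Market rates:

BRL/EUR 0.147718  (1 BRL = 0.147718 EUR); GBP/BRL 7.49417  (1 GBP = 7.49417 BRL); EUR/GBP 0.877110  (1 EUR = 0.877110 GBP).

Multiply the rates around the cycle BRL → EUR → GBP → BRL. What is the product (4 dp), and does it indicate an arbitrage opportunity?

0.9710 (arbitrage exists)

Around BRL → EUR → GBP → BRL: 1 × 0.147718 × 0.877110 × 7.49417 = 0.970982
Product < 1; profitable direction is BRL → GBP → EUR → BRL.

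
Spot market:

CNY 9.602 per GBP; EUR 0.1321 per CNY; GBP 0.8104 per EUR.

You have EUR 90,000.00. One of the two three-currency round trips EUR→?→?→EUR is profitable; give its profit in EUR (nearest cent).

Profit: EUR 2,513.79

Profitable loop is EUR → GBP → CNY → EUR:
EUR 90,000.00 × 0.8104 = GBP 72,936.00
GBP 72,936.00 × 9.602 = CNY 700,331.47
CNY 700,331.47 × 0.1321 = EUR 92,513.79
Profit = EUR 92,513.79 − EUR 90,000.00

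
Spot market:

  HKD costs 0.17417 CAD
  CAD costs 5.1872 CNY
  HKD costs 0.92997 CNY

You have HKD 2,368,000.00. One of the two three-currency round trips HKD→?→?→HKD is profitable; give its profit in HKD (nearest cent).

Profitable loop is HKD → CNY → CAD → HKD:
HKD 2,368,000.00 × 0.92997 = CNY 2,202,168.96
CNY 2,202,168.96 ÷ 5.1872 = CAD 424,539.05
CAD 424,539.05 ÷ 0.17417 = HKD 2,437,498.13
Profit = HKD 2,437,498.13 − HKD 2,368,000.00

Profit: HKD 69,498.13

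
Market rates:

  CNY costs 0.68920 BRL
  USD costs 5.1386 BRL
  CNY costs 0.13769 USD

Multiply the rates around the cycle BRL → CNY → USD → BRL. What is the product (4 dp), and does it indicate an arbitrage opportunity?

Around BRL → CNY → USD → BRL: 1 ÷ 0.68920 × 0.13769 × 5.1386 = 1.026602
Product > 1; profitable direction is BRL → CNY → USD → BRL.

1.0266 (arbitrage exists)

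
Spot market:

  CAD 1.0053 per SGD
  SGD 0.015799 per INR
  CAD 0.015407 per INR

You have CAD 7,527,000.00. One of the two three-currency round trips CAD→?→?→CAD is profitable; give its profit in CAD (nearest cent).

Profitable loop is CAD → INR → SGD → CAD:
CAD 7,527,000.00 ÷ 0.015407 = INR 488,544,168.24
INR 488,544,168.24 × 0.015799 = SGD 7,718,509.31
SGD 7,718,509.31 × 1.0053 = CAD 7,759,417.41
Profit = CAD 7,759,417.41 − CAD 7,527,000.00

Profit: CAD 232,417.41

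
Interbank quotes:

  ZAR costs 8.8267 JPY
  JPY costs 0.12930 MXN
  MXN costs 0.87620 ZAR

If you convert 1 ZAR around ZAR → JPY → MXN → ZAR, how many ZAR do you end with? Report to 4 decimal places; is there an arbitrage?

1.0000 (no arbitrage)

Around ZAR → JPY → MXN → ZAR: 1 × 8.8267 × 0.12930 × 0.87620 = 1.000000
Product ≈ 1 (deviation 0.000%, within rounding noise).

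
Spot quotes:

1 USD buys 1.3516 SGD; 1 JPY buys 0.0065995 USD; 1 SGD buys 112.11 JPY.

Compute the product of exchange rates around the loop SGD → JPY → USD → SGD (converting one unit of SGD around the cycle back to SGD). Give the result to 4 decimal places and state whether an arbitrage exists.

Around SGD → JPY → USD → SGD: 1 × 112.11 × 0.0065995 × 1.3516 = 1.000008
Product ≈ 1 (deviation 0.001%, within rounding noise).

1.0000 (no arbitrage)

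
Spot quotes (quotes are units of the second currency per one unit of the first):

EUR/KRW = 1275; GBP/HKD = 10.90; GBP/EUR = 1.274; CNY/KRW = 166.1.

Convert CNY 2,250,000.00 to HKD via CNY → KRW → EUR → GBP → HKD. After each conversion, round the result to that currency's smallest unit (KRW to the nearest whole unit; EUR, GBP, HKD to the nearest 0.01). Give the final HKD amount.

CNY 2,250,000.00 × 166.1 = KRW 373,725,000
KRW 373,725,000 ÷ 1275 = EUR 293,117.65
EUR 293,117.65 ÷ 1.274 = GBP 230,076.65
GBP 230,076.65 × 10.90 = HKD 2,507,835.48

HKD 2,507,835.48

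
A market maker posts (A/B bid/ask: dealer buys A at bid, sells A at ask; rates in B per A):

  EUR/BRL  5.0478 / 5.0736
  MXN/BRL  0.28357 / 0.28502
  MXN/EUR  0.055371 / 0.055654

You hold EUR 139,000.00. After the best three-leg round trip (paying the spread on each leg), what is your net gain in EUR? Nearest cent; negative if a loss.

Best loop EUR → MXN → BRL → EUR:
EUR 139,000.00 ÷ 0.055654 (buy MXN at ask) = MXN 2,497,574.30
MXN 2,497,574.30 × 0.28357 (sell MXN at bid) = BRL 708,237.14
BRL 708,237.14 ÷ 5.0736 (buy EUR at ask) = EUR 139,592.63

Net profit: EUR 592.63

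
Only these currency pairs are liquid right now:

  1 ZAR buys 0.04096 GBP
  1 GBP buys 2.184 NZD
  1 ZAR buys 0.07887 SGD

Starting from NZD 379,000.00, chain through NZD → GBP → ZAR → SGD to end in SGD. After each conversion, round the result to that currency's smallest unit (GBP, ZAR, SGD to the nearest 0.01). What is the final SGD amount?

SGD 334,147.70

NZD 379,000.00 ÷ 2.184 = GBP 173,534.80
GBP 173,534.80 ÷ 0.04096 = ZAR 4,236,689.45
ZAR 4,236,689.45 × 0.07887 = SGD 334,147.70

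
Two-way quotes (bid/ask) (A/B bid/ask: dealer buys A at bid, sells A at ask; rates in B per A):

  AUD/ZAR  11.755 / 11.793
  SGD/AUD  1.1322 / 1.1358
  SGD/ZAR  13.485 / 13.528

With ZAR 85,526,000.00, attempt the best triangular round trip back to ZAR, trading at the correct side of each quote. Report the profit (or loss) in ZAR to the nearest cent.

Best loop ZAR → AUD → SGD → ZAR:
ZAR 85,526,000.00 ÷ 11.793 (buy AUD at ask) = AUD 7,252,268.29
AUD 7,252,268.29 ÷ 1.1358 (buy SGD at ask) = SGD 6,385,163.14
SGD 6,385,163.14 × 13.485 (sell SGD at bid) = ZAR 86,103,924.95

Net profit: ZAR 577,924.95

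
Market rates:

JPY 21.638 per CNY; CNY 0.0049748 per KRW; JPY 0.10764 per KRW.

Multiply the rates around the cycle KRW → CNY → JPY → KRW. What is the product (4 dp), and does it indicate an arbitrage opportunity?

1.0000 (no arbitrage)

Around KRW → CNY → JPY → KRW: 1 × 0.0049748 × 21.638 ÷ 0.10764 = 1.000044
Product ≈ 1 (deviation 0.004%, within rounding noise).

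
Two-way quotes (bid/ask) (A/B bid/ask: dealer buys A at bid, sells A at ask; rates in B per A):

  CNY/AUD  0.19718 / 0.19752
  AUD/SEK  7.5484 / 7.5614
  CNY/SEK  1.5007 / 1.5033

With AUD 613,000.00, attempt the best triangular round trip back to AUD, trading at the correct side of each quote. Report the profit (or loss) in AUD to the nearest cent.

Net profit: AUD 2,943.77

Best loop AUD → CNY → SEK → AUD:
AUD 613,000.00 ÷ 0.19752 (buy CNY at ask) = CNY 3,103,483.19
CNY 3,103,483.19 × 1.5007 (sell CNY at bid) = SEK 4,657,397.23
SEK 4,657,397.23 ÷ 7.5614 (buy AUD at ask) = AUD 615,943.77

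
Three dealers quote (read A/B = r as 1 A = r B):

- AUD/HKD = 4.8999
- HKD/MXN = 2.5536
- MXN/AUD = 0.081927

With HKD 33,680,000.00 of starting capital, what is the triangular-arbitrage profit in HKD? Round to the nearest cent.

Profit: HKD 845,439.95

Profitable loop is HKD → MXN → AUD → HKD:
HKD 33,680,000.00 × 2.5536 = MXN 86,005,248.00
MXN 86,005,248.00 × 0.081927 = AUD 7,046,151.95
AUD 7,046,151.95 × 4.8999 = HKD 34,525,439.95
Profit = HKD 34,525,439.95 − HKD 33,680,000.00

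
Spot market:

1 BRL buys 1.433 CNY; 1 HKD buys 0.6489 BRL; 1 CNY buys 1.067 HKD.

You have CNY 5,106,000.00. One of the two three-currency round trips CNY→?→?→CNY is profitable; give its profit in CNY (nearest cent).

Profitable loop is CNY → BRL → HKD → CNY:
CNY 5,106,000.00 ÷ 1.433 = BRL 3,563,154.22
BRL 3,563,154.22 ÷ 0.6489 = HKD 5,491,068.30
HKD 5,491,068.30 ÷ 1.067 = CNY 5,146,268.33
Profit = CNY 5,146,268.33 − CNY 5,106,000.00

Profit: CNY 40,268.33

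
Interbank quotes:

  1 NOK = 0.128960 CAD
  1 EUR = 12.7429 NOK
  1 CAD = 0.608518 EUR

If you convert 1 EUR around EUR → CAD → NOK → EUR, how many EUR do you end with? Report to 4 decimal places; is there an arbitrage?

1.0000 (no arbitrage)

Around EUR → CAD → NOK → EUR: 1 ÷ 0.608518 ÷ 0.128960 ÷ 12.7429 = 1.000008
Product ≈ 1 (deviation 0.001%, within rounding noise).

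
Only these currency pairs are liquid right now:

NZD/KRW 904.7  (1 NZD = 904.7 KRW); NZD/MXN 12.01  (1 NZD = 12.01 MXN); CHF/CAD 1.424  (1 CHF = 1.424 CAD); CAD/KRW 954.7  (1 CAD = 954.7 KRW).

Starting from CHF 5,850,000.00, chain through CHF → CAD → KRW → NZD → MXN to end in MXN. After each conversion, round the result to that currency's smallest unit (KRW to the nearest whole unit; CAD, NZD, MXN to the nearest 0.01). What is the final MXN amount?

CHF 5,850,000.00 × 1.424 = CAD 8,330,400.00
CAD 8,330,400.00 × 954.7 = KRW 7,953,032,880
KRW 7,953,032,880 ÷ 904.7 = NZD 8,790,795.71
NZD 8,790,795.71 × 12.01 = MXN 105,577,456.48

MXN 105,577,456.48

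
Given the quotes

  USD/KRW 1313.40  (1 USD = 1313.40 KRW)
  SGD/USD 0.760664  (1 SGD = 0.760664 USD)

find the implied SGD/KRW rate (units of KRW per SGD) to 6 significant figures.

1 SGD × 0.760664 = 0.760664 USD
0.760664 USD × 1313.40 = 999.056 KRW

SGD/KRW = 999.056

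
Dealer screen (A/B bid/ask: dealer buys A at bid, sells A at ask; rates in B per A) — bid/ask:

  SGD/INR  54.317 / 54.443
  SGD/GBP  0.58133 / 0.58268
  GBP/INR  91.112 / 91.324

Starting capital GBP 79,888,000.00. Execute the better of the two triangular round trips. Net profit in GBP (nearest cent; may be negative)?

Best loop GBP → SGD → INR → GBP:
GBP 79,888,000.00 ÷ 0.58268 (buy SGD at ask) = SGD 137,104,414.09
SGD 137,104,414.09 × 54.317 (sell SGD at bid) = INR 7,447,100,459.94
INR 7,447,100,459.94 ÷ 91.324 (buy GBP at ask) = GBP 81,545,929.44

Net profit: GBP 1,657,929.44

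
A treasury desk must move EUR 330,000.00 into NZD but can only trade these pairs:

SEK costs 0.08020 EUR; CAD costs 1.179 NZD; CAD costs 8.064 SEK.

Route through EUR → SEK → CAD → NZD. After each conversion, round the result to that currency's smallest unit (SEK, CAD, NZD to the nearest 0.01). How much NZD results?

EUR 330,000.00 ÷ 0.08020 = SEK 4,114,713.22
SEK 4,114,713.22 ÷ 8.064 = CAD 510,257.10
CAD 510,257.10 × 1.179 = NZD 601,593.12

NZD 601,593.12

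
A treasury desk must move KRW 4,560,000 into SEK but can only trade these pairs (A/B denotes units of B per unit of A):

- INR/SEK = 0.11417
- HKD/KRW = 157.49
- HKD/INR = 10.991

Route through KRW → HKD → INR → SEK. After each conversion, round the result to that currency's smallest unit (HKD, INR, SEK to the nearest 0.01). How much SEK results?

SEK 36,332.98

KRW 4,560,000 ÷ 157.49 = HKD 28,954.22
HKD 28,954.22 × 10.991 = INR 318,235.83
INR 318,235.83 × 0.11417 = SEK 36,332.98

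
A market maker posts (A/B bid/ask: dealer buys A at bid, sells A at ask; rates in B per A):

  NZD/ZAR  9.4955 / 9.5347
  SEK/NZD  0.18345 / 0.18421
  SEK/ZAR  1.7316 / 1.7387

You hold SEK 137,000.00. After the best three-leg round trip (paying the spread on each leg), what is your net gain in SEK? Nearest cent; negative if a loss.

Best loop SEK → NZD → ZAR → SEK:
SEK 137,000.00 × 0.18345 (sell SEK at bid) = NZD 25,132.65
NZD 25,132.65 × 9.4955 (sell NZD at bid) = ZAR 238,647.08
ZAR 238,647.08 ÷ 1.7387 (buy SEK at ask) = SEK 137,256.04

Net profit: SEK 256.04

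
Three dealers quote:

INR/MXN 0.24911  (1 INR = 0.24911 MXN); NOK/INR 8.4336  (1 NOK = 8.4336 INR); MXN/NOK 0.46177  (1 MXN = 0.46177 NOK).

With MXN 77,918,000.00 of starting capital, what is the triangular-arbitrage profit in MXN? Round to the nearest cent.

Profit: MXN 2,399,081.94

Profitable loop is MXN → INR → NOK → MXN:
MXN 77,918,000.00 ÷ 0.24911 = INR 312,785,516.44
INR 312,785,516.44 ÷ 8.4336 = NOK 37,088,018.93
NOK 37,088,018.93 ÷ 0.46177 = MXN 80,317,081.94
Profit = MXN 80,317,081.94 − MXN 77,918,000.00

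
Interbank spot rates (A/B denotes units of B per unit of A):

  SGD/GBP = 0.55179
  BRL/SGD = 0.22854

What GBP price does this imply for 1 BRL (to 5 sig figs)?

BRL/GBP = 0.12611

1 BRL × 0.22854 = 0.22854 SGD
0.22854 SGD × 0.55179 = 0.126106 GBP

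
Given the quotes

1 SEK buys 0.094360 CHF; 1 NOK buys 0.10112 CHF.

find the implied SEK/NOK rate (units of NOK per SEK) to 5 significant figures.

SEK/NOK = 0.93315

1 SEK × 0.094360 = 0.09436 CHF
0.09436 CHF ÷ 0.10112 = 0.933149 NOK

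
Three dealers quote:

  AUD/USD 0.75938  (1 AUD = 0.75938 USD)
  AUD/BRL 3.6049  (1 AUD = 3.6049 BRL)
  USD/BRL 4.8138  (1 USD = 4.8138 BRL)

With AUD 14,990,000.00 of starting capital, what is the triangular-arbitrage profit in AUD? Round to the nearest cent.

Profitable loop is AUD → USD → BRL → AUD:
AUD 14,990,000.00 × 0.75938 = USD 11,383,106.20
USD 11,383,106.20 × 4.8138 = BRL 54,795,996.63
BRL 54,795,996.63 ÷ 3.6049 = AUD 15,200,420.71
Profit = AUD 15,200,420.71 − AUD 14,990,000.00

Profit: AUD 210,420.71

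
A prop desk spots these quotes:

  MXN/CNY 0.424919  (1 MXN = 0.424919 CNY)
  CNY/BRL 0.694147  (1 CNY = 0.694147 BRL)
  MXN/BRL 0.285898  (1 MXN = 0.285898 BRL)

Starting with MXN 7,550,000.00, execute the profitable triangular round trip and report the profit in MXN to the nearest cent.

Profitable loop is MXN → CNY → BRL → MXN:
MXN 7,550,000.00 × 0.424919 = CNY 3,208,138.45
CNY 3,208,138.45 × 0.694147 = BRL 2,226,919.68
BRL 2,226,919.68 ÷ 0.285898 = MXN 7,789,210.42
Profit = MXN 7,789,210.42 − MXN 7,550,000.00

Profit: MXN 239,210.42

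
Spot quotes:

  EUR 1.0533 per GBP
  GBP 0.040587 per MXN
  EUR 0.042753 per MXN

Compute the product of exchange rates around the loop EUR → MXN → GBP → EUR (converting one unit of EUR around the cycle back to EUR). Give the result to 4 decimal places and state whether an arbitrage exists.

Around EUR → MXN → GBP → EUR: 1 ÷ 0.042753 × 0.040587 × 1.0533 = 0.999937
Product ≈ 1 (deviation 0.006%, within rounding noise).

0.9999 (no arbitrage)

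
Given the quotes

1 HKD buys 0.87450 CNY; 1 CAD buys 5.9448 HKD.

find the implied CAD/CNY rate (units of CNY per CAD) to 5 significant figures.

CAD/CNY = 5.1987

1 CAD × 5.9448 = 5.9448 HKD
5.9448 HKD × 0.87450 = 5.19873 CNY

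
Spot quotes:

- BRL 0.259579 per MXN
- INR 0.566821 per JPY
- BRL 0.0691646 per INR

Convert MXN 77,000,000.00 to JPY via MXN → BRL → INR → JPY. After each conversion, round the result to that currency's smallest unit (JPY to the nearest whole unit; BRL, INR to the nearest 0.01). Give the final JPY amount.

JPY 509,835,977

MXN 77,000,000.00 × 0.259579 = BRL 19,987,583.00
BRL 19,987,583.00 ÷ 0.0691646 = INR 288,985,738.37
INR 288,985,738.37 ÷ 0.566821 = JPY 509,835,977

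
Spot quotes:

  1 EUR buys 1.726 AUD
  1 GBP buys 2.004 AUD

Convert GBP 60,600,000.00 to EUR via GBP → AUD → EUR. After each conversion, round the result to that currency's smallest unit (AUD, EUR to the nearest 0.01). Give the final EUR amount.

GBP 60,600,000.00 × 2.004 = AUD 121,442,400.00
AUD 121,442,400.00 ÷ 1.726 = EUR 70,360,602.55

EUR 70,360,602.55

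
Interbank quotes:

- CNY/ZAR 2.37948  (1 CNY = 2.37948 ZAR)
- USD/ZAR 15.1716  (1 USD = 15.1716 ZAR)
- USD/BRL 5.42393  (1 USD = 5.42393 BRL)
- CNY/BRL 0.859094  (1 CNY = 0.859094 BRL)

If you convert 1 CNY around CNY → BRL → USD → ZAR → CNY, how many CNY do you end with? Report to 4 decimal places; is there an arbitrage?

Around CNY → BRL → USD → ZAR → CNY: 1 × 0.859094 ÷ 5.42393 × 15.1716 ÷ 2.37948 = 1.009894
Product > 1; profitable direction is CNY → BRL → USD → ZAR → CNY.

1.0099 (arbitrage exists)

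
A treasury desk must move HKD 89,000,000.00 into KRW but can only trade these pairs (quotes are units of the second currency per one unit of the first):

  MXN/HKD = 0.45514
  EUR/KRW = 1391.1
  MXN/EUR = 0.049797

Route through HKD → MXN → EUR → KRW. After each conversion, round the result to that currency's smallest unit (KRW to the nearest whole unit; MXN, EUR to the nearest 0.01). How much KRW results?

KRW 13,545,858,410

HKD 89,000,000.00 ÷ 0.45514 = MXN 195,544,228.15
MXN 195,544,228.15 × 0.049797 = EUR 9,737,515.93
EUR 9,737,515.93 × 1391.1 = KRW 13,545,858,410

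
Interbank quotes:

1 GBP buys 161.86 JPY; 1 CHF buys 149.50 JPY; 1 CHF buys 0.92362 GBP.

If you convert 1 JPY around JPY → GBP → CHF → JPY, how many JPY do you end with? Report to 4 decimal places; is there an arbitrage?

Around JPY → GBP → CHF → JPY: 1 ÷ 161.86 ÷ 0.92362 × 149.50 = 1.000019
Product ≈ 1 (deviation 0.002%, within rounding noise).

1.0000 (no arbitrage)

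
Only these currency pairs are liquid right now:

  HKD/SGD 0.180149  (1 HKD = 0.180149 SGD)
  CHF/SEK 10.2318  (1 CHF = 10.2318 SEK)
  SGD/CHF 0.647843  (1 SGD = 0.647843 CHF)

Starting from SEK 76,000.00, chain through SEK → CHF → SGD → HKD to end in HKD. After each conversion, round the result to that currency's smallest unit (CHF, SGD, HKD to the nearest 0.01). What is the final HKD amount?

SEK 76,000.00 ÷ 10.2318 = CHF 7,427.82
CHF 7,427.82 ÷ 0.647843 = SGD 11,465.46
SGD 11,465.46 ÷ 0.180149 = HKD 63,644.32

HKD 63,644.32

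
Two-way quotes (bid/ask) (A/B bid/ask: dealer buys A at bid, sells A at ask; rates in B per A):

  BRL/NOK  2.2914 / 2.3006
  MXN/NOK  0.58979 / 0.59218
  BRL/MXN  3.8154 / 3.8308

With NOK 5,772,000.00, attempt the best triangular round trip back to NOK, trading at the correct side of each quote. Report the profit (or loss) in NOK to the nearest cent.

Best loop NOK → MXN → BRL → NOK:
NOK 5,772,000.00 ÷ 0.59218 (buy MXN at ask) = MXN 9,747,036.37
MXN 9,747,036.37 ÷ 3.8308 (buy BRL at ask) = BRL 2,544,386.65
BRL 2,544,386.65 × 2.2914 (sell BRL at bid) = NOK 5,830,207.57

Net profit: NOK 58,207.57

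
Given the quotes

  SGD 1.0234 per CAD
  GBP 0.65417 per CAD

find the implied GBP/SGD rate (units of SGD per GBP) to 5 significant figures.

1 GBP ÷ 0.65417 = 1.52865 CAD
1.52865 CAD × 1.0234 = 1.56443 SGD

GBP/SGD = 1.5644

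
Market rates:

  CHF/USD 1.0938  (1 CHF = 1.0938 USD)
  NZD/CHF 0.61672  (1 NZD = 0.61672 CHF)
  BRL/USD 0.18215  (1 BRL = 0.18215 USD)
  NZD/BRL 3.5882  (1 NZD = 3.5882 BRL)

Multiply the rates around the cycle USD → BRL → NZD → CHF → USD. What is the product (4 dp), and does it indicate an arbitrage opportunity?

Around USD → BRL → NZD → CHF → USD: 1 ÷ 0.18215 ÷ 3.5882 × 0.61672 × 1.0938 = 1.032096
Product > 1; profitable direction is USD → BRL → NZD → CHF → USD.

1.0321 (arbitrage exists)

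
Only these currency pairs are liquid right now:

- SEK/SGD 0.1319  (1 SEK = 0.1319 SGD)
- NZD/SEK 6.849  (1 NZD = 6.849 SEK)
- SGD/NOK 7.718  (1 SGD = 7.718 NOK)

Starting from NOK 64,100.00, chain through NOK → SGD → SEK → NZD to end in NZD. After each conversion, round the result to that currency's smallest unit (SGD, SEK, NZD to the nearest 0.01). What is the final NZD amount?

NOK 64,100.00 ÷ 7.718 = SGD 8,305.26
SGD 8,305.26 ÷ 0.1319 = SEK 62,966.34
SEK 62,966.34 ÷ 6.849 = NZD 9,193.51

NZD 9,193.51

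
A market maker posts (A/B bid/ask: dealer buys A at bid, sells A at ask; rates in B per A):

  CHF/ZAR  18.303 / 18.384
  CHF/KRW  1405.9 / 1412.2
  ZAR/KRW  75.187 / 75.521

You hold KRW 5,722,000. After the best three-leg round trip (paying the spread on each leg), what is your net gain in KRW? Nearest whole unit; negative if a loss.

Best loop KRW → ZAR → CHF → KRW:
KRW 5,722,000 ÷ 75.521 (buy ZAR at ask) = ZAR 75,767.01
ZAR 75,767.01 ÷ 18.384 (buy CHF at ask) = CHF 4,121.36
CHF 4,121.36 × 1405.9 (sell CHF at bid) = KRW 5,794,214

Net profit: KRW 72,214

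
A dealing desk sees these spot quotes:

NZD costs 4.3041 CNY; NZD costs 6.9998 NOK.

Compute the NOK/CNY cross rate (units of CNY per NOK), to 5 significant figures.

NOK/CNY = 0.61489

1 NOK ÷ 6.9998 = 0.142861 NZD
0.142861 NZD × 4.3041 = 0.614889 CNY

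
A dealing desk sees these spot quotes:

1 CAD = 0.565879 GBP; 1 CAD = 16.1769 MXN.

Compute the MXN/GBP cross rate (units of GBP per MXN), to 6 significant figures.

MXN/GBP = 0.0349807

1 MXN ÷ 16.1769 = 0.0618165 CAD
0.0618165 CAD × 0.565879 = 0.0349807 GBP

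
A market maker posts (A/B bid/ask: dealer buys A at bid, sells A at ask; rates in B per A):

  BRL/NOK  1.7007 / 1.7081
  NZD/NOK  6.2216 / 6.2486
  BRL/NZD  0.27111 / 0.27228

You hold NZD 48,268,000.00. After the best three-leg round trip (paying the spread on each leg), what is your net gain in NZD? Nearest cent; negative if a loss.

Net result: NZD -18,974.15 (no profitable arbitrage after spreads)

Best loop NZD → BRL → NOK → NZD:
NZD 48,268,000.00 ÷ 0.27228 (buy BRL at ask) = BRL 177,273,395.03
BRL 177,273,395.03 × 1.7007 (sell BRL at bid) = NOK 301,488,862.94
NOK 301,488,862.94 ÷ 6.2486 (buy NZD at ask) = NZD 48,249,025.85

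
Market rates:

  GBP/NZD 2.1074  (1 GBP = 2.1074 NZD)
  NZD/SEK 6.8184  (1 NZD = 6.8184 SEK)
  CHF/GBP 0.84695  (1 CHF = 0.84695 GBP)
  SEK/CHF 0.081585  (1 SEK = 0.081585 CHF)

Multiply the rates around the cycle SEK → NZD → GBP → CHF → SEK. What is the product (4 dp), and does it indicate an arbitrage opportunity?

1.0072 (arbitrage exists)

Around SEK → NZD → GBP → CHF → SEK: 1 ÷ 6.8184 ÷ 2.1074 ÷ 0.84695 ÷ 0.081585 = 1.007169
Product > 1; profitable direction is SEK → NZD → GBP → CHF → SEK.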